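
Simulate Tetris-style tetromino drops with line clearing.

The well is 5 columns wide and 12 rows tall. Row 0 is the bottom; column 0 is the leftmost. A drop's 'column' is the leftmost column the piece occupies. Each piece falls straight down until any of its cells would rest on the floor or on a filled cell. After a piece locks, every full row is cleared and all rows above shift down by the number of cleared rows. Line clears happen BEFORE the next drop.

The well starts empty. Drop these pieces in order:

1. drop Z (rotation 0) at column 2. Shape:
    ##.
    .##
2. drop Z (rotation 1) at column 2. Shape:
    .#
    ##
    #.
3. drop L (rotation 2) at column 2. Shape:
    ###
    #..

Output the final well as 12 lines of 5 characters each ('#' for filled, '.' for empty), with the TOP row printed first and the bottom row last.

Answer: .....
.....
.....
.....
.....
.....
..###
..##.
..##.
..#..
..##.
...##

Derivation:
Drop 1: Z rot0 at col 2 lands with bottom-row=0; cleared 0 line(s) (total 0); column heights now [0 0 2 2 1], max=2
Drop 2: Z rot1 at col 2 lands with bottom-row=2; cleared 0 line(s) (total 0); column heights now [0 0 4 5 1], max=5
Drop 3: L rot2 at col 2 lands with bottom-row=4; cleared 0 line(s) (total 0); column heights now [0 0 6 6 6], max=6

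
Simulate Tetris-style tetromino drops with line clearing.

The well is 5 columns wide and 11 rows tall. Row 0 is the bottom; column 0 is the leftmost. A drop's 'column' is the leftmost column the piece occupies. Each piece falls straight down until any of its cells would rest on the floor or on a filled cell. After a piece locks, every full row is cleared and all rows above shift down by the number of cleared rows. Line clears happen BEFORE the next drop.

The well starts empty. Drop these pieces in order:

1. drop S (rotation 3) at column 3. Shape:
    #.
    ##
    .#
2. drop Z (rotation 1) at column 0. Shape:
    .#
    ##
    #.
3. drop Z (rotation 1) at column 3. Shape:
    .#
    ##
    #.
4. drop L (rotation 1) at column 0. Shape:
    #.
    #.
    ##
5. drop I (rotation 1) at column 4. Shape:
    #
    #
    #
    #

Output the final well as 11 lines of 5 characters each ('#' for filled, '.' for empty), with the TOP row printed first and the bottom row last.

Drop 1: S rot3 at col 3 lands with bottom-row=0; cleared 0 line(s) (total 0); column heights now [0 0 0 3 2], max=3
Drop 2: Z rot1 at col 0 lands with bottom-row=0; cleared 0 line(s) (total 0); column heights now [2 3 0 3 2], max=3
Drop 3: Z rot1 at col 3 lands with bottom-row=3; cleared 0 line(s) (total 0); column heights now [2 3 0 5 6], max=6
Drop 4: L rot1 at col 0 lands with bottom-row=3; cleared 0 line(s) (total 0); column heights now [6 4 0 5 6], max=6
Drop 5: I rot1 at col 4 lands with bottom-row=6; cleared 0 line(s) (total 0); column heights now [6 4 0 5 10], max=10

Answer: .....
....#
....#
....#
....#
#...#
#..##
##.#.
.#.#.
##.##
#...#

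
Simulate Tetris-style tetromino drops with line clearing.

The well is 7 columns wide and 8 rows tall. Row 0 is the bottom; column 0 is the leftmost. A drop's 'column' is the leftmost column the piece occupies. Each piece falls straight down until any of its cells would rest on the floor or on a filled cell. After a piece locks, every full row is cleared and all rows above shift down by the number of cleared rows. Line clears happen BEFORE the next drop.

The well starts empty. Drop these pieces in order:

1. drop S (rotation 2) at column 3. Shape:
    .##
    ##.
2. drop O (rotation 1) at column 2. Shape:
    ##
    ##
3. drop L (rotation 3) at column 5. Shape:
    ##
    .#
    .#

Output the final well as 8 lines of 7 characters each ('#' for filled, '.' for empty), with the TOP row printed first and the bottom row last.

Answer: .......
.......
.......
.......
.......
..##.##
..#####
...##.#

Derivation:
Drop 1: S rot2 at col 3 lands with bottom-row=0; cleared 0 line(s) (total 0); column heights now [0 0 0 1 2 2 0], max=2
Drop 2: O rot1 at col 2 lands with bottom-row=1; cleared 0 line(s) (total 0); column heights now [0 0 3 3 2 2 0], max=3
Drop 3: L rot3 at col 5 lands with bottom-row=0; cleared 0 line(s) (total 0); column heights now [0 0 3 3 2 3 3], max=3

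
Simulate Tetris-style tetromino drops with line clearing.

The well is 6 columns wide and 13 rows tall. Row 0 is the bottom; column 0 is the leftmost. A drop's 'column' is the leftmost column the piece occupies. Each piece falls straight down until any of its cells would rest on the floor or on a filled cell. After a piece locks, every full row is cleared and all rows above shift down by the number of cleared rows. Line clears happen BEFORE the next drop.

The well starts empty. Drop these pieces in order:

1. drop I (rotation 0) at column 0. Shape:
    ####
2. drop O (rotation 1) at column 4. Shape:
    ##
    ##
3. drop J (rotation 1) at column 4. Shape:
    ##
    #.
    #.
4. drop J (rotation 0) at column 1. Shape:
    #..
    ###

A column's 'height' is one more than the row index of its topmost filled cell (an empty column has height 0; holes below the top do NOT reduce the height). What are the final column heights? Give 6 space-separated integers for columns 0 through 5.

Answer: 0 2 1 1 4 4

Derivation:
Drop 1: I rot0 at col 0 lands with bottom-row=0; cleared 0 line(s) (total 0); column heights now [1 1 1 1 0 0], max=1
Drop 2: O rot1 at col 4 lands with bottom-row=0; cleared 1 line(s) (total 1); column heights now [0 0 0 0 1 1], max=1
Drop 3: J rot1 at col 4 lands with bottom-row=1; cleared 0 line(s) (total 1); column heights now [0 0 0 0 4 4], max=4
Drop 4: J rot0 at col 1 lands with bottom-row=0; cleared 0 line(s) (total 1); column heights now [0 2 1 1 4 4], max=4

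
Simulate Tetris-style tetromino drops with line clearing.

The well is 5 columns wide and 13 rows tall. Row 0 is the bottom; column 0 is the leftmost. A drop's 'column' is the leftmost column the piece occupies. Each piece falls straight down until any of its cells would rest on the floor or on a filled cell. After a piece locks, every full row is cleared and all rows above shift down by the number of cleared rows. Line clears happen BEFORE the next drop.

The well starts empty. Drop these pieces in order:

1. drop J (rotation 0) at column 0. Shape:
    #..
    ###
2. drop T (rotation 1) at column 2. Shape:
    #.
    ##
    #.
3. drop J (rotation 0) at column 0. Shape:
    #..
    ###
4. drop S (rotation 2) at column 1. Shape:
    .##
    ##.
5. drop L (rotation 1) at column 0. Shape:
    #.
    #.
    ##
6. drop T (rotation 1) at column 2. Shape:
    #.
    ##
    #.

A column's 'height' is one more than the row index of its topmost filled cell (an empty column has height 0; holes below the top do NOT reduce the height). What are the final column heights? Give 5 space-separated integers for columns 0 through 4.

Answer: 9 7 10 9 0

Derivation:
Drop 1: J rot0 at col 0 lands with bottom-row=0; cleared 0 line(s) (total 0); column heights now [2 1 1 0 0], max=2
Drop 2: T rot1 at col 2 lands with bottom-row=1; cleared 0 line(s) (total 0); column heights now [2 1 4 3 0], max=4
Drop 3: J rot0 at col 0 lands with bottom-row=4; cleared 0 line(s) (total 0); column heights now [6 5 5 3 0], max=6
Drop 4: S rot2 at col 1 lands with bottom-row=5; cleared 0 line(s) (total 0); column heights now [6 6 7 7 0], max=7
Drop 5: L rot1 at col 0 lands with bottom-row=6; cleared 0 line(s) (total 0); column heights now [9 7 7 7 0], max=9
Drop 6: T rot1 at col 2 lands with bottom-row=7; cleared 0 line(s) (total 0); column heights now [9 7 10 9 0], max=10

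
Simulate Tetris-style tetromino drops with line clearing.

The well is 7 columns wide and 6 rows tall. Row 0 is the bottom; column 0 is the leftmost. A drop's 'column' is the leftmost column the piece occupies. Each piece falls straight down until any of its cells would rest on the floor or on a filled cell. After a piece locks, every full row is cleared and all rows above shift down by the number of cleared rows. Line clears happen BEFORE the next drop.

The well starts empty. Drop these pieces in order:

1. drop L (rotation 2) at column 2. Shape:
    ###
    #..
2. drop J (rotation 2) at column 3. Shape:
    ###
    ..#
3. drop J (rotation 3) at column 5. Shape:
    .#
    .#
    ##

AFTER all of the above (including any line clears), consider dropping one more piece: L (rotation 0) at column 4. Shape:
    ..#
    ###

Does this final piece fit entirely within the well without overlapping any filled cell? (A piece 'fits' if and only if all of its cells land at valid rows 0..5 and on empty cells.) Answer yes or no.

Drop 1: L rot2 at col 2 lands with bottom-row=0; cleared 0 line(s) (total 0); column heights now [0 0 2 2 2 0 0], max=2
Drop 2: J rot2 at col 3 lands with bottom-row=1; cleared 0 line(s) (total 0); column heights now [0 0 2 3 3 3 0], max=3
Drop 3: J rot3 at col 5 lands with bottom-row=3; cleared 0 line(s) (total 0); column heights now [0 0 2 3 3 4 6], max=6
Test piece L rot0 at col 4 (width 3): heights before test = [0 0 2 3 3 4 6]; fits = False

Answer: no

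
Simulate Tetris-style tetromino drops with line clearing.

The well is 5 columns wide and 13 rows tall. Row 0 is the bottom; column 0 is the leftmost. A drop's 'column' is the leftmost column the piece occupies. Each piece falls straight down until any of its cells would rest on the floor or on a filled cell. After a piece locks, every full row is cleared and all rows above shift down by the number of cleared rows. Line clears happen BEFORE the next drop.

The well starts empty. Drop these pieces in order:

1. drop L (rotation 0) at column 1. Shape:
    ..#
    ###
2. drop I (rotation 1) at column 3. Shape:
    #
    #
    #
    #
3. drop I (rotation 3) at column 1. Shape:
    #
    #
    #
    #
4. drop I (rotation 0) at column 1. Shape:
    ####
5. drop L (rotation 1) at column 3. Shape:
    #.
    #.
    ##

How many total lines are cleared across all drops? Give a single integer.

Drop 1: L rot0 at col 1 lands with bottom-row=0; cleared 0 line(s) (total 0); column heights now [0 1 1 2 0], max=2
Drop 2: I rot1 at col 3 lands with bottom-row=2; cleared 0 line(s) (total 0); column heights now [0 1 1 6 0], max=6
Drop 3: I rot3 at col 1 lands with bottom-row=1; cleared 0 line(s) (total 0); column heights now [0 5 1 6 0], max=6
Drop 4: I rot0 at col 1 lands with bottom-row=6; cleared 0 line(s) (total 0); column heights now [0 7 7 7 7], max=7
Drop 5: L rot1 at col 3 lands with bottom-row=7; cleared 0 line(s) (total 0); column heights now [0 7 7 10 8], max=10

Answer: 0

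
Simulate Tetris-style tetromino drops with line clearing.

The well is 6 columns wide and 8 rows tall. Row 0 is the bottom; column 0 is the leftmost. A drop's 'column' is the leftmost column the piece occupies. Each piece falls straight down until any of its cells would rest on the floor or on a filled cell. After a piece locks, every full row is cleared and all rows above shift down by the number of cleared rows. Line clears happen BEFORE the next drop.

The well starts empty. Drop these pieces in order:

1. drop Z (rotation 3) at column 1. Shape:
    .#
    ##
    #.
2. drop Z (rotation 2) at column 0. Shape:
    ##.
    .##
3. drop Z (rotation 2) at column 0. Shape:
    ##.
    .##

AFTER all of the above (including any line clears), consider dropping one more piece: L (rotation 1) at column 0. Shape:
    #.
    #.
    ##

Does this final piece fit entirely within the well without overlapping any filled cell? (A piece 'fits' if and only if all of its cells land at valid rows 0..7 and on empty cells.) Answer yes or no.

Answer: no

Derivation:
Drop 1: Z rot3 at col 1 lands with bottom-row=0; cleared 0 line(s) (total 0); column heights now [0 2 3 0 0 0], max=3
Drop 2: Z rot2 at col 0 lands with bottom-row=3; cleared 0 line(s) (total 0); column heights now [5 5 4 0 0 0], max=5
Drop 3: Z rot2 at col 0 lands with bottom-row=5; cleared 0 line(s) (total 0); column heights now [7 7 6 0 0 0], max=7
Test piece L rot1 at col 0 (width 2): heights before test = [7 7 6 0 0 0]; fits = False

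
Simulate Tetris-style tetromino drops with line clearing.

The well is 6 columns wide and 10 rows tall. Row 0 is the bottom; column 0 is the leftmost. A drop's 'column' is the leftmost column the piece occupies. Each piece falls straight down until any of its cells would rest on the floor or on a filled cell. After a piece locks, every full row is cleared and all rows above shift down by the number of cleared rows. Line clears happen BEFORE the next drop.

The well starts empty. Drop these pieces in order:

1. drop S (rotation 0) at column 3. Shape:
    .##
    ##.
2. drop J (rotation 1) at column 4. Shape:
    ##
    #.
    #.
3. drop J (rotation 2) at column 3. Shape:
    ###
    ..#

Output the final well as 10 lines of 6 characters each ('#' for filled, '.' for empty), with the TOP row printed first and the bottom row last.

Answer: ......
......
......
...###
.....#
....##
....#.
....#.
....##
...##.

Derivation:
Drop 1: S rot0 at col 3 lands with bottom-row=0; cleared 0 line(s) (total 0); column heights now [0 0 0 1 2 2], max=2
Drop 2: J rot1 at col 4 lands with bottom-row=2; cleared 0 line(s) (total 0); column heights now [0 0 0 1 5 5], max=5
Drop 3: J rot2 at col 3 lands with bottom-row=5; cleared 0 line(s) (total 0); column heights now [0 0 0 7 7 7], max=7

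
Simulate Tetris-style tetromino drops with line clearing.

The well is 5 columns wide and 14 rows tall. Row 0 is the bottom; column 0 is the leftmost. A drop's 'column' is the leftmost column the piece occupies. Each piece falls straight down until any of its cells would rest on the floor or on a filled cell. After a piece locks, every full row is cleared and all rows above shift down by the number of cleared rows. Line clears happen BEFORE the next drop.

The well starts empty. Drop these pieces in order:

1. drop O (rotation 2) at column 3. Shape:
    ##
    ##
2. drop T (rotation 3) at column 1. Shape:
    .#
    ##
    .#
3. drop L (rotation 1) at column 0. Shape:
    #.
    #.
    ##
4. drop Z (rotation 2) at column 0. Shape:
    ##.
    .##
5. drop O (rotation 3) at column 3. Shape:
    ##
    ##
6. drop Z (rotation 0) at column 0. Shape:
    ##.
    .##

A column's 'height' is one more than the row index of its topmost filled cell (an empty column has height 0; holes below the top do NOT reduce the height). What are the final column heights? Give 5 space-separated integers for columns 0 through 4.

Answer: 7 7 6 3 3

Derivation:
Drop 1: O rot2 at col 3 lands with bottom-row=0; cleared 0 line(s) (total 0); column heights now [0 0 0 2 2], max=2
Drop 2: T rot3 at col 1 lands with bottom-row=0; cleared 0 line(s) (total 0); column heights now [0 2 3 2 2], max=3
Drop 3: L rot1 at col 0 lands with bottom-row=2; cleared 0 line(s) (total 0); column heights now [5 3 3 2 2], max=5
Drop 4: Z rot2 at col 0 lands with bottom-row=4; cleared 0 line(s) (total 0); column heights now [6 6 5 2 2], max=6
Drop 5: O rot3 at col 3 lands with bottom-row=2; cleared 1 line(s) (total 1); column heights now [5 5 4 3 3], max=5
Drop 6: Z rot0 at col 0 lands with bottom-row=5; cleared 0 line(s) (total 1); column heights now [7 7 6 3 3], max=7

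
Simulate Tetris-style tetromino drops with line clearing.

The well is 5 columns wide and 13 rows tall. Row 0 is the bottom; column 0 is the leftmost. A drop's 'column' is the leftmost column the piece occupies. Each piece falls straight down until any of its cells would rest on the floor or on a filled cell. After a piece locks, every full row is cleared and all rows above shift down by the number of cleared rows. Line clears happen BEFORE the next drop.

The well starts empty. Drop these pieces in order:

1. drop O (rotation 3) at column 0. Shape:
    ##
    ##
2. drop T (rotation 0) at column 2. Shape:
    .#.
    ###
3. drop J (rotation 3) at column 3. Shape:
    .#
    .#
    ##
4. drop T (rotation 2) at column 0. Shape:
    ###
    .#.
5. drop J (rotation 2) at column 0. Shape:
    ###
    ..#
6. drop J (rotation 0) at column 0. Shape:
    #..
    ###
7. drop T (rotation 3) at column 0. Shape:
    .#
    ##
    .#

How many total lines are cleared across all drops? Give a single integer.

Drop 1: O rot3 at col 0 lands with bottom-row=0; cleared 0 line(s) (total 0); column heights now [2 2 0 0 0], max=2
Drop 2: T rot0 at col 2 lands with bottom-row=0; cleared 1 line(s) (total 1); column heights now [1 1 0 1 0], max=1
Drop 3: J rot3 at col 3 lands with bottom-row=1; cleared 0 line(s) (total 1); column heights now [1 1 0 2 4], max=4
Drop 4: T rot2 at col 0 lands with bottom-row=1; cleared 0 line(s) (total 1); column heights now [3 3 3 2 4], max=4
Drop 5: J rot2 at col 0 lands with bottom-row=3; cleared 0 line(s) (total 1); column heights now [5 5 5 2 4], max=5
Drop 6: J rot0 at col 0 lands with bottom-row=5; cleared 0 line(s) (total 1); column heights now [7 6 6 2 4], max=7
Drop 7: T rot3 at col 0 lands with bottom-row=6; cleared 0 line(s) (total 1); column heights now [8 9 6 2 4], max=9

Answer: 1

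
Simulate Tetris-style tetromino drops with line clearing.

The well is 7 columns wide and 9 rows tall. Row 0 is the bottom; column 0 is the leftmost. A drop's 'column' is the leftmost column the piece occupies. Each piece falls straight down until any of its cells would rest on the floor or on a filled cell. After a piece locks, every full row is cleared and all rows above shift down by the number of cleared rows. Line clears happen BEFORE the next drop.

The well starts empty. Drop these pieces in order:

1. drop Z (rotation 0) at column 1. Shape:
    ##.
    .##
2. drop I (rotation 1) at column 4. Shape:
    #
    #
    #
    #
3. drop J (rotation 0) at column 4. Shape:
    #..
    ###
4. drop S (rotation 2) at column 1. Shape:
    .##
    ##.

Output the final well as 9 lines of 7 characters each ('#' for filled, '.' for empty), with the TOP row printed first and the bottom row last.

Drop 1: Z rot0 at col 1 lands with bottom-row=0; cleared 0 line(s) (total 0); column heights now [0 2 2 1 0 0 0], max=2
Drop 2: I rot1 at col 4 lands with bottom-row=0; cleared 0 line(s) (total 0); column heights now [0 2 2 1 4 0 0], max=4
Drop 3: J rot0 at col 4 lands with bottom-row=4; cleared 0 line(s) (total 0); column heights now [0 2 2 1 6 5 5], max=6
Drop 4: S rot2 at col 1 lands with bottom-row=2; cleared 0 line(s) (total 0); column heights now [0 3 4 4 6 5 5], max=6

Answer: .......
.......
.......
....#..
....###
..###..
.##.#..
.##.#..
..###..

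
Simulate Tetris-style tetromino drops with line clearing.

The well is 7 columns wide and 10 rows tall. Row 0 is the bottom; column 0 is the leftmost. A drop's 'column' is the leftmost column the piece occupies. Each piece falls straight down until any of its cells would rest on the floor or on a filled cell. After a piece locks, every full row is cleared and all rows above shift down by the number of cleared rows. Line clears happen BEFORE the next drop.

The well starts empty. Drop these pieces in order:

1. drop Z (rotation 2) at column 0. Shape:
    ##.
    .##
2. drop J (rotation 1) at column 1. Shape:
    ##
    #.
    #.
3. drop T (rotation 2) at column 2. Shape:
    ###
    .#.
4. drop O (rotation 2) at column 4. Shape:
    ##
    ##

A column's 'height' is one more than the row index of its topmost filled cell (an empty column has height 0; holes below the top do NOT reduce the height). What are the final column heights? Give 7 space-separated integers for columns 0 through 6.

Answer: 2 5 6 6 8 8 0

Derivation:
Drop 1: Z rot2 at col 0 lands with bottom-row=0; cleared 0 line(s) (total 0); column heights now [2 2 1 0 0 0 0], max=2
Drop 2: J rot1 at col 1 lands with bottom-row=2; cleared 0 line(s) (total 0); column heights now [2 5 5 0 0 0 0], max=5
Drop 3: T rot2 at col 2 lands with bottom-row=4; cleared 0 line(s) (total 0); column heights now [2 5 6 6 6 0 0], max=6
Drop 4: O rot2 at col 4 lands with bottom-row=6; cleared 0 line(s) (total 0); column heights now [2 5 6 6 8 8 0], max=8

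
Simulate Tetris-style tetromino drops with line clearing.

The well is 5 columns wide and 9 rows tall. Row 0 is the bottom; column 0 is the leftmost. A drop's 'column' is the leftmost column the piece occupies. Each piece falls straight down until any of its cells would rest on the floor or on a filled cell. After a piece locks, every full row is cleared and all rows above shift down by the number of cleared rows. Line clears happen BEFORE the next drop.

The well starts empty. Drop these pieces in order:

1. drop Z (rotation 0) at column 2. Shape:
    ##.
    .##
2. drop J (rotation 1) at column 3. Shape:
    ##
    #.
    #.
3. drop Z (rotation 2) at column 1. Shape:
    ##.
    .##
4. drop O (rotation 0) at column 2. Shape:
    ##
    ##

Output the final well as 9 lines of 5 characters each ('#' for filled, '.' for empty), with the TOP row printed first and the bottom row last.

Answer: ..##.
..##.
.##..
..##.
...##
...#.
...#.
..##.
...##

Derivation:
Drop 1: Z rot0 at col 2 lands with bottom-row=0; cleared 0 line(s) (total 0); column heights now [0 0 2 2 1], max=2
Drop 2: J rot1 at col 3 lands with bottom-row=2; cleared 0 line(s) (total 0); column heights now [0 0 2 5 5], max=5
Drop 3: Z rot2 at col 1 lands with bottom-row=5; cleared 0 line(s) (total 0); column heights now [0 7 7 6 5], max=7
Drop 4: O rot0 at col 2 lands with bottom-row=7; cleared 0 line(s) (total 0); column heights now [0 7 9 9 5], max=9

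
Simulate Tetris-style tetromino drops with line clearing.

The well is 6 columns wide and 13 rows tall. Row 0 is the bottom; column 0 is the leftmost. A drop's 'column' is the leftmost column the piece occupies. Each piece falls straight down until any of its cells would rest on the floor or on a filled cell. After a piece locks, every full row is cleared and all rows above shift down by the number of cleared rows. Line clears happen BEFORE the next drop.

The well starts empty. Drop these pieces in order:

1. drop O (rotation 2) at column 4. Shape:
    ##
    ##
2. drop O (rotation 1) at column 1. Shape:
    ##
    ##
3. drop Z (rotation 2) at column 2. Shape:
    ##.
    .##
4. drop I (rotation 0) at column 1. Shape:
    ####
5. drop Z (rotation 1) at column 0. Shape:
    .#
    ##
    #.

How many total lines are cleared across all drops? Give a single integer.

Drop 1: O rot2 at col 4 lands with bottom-row=0; cleared 0 line(s) (total 0); column heights now [0 0 0 0 2 2], max=2
Drop 2: O rot1 at col 1 lands with bottom-row=0; cleared 0 line(s) (total 0); column heights now [0 2 2 0 2 2], max=2
Drop 3: Z rot2 at col 2 lands with bottom-row=2; cleared 0 line(s) (total 0); column heights now [0 2 4 4 3 2], max=4
Drop 4: I rot0 at col 1 lands with bottom-row=4; cleared 0 line(s) (total 0); column heights now [0 5 5 5 5 2], max=5
Drop 5: Z rot1 at col 0 lands with bottom-row=4; cleared 0 line(s) (total 0); column heights now [6 7 5 5 5 2], max=7

Answer: 0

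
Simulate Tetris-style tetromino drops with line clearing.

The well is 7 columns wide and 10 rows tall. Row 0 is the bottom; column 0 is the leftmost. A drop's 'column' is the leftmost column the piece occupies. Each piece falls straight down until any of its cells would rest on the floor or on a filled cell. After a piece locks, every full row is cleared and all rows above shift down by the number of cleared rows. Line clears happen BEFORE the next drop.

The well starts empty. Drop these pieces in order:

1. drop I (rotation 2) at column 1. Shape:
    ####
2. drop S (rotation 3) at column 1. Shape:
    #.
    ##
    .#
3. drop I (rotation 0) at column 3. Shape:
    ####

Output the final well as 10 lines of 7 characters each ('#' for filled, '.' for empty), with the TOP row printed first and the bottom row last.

Drop 1: I rot2 at col 1 lands with bottom-row=0; cleared 0 line(s) (total 0); column heights now [0 1 1 1 1 0 0], max=1
Drop 2: S rot3 at col 1 lands with bottom-row=1; cleared 0 line(s) (total 0); column heights now [0 4 3 1 1 0 0], max=4
Drop 3: I rot0 at col 3 lands with bottom-row=1; cleared 0 line(s) (total 0); column heights now [0 4 3 2 2 2 2], max=4

Answer: .......
.......
.......
.......
.......
.......
.#.....
.##....
..#####
.####..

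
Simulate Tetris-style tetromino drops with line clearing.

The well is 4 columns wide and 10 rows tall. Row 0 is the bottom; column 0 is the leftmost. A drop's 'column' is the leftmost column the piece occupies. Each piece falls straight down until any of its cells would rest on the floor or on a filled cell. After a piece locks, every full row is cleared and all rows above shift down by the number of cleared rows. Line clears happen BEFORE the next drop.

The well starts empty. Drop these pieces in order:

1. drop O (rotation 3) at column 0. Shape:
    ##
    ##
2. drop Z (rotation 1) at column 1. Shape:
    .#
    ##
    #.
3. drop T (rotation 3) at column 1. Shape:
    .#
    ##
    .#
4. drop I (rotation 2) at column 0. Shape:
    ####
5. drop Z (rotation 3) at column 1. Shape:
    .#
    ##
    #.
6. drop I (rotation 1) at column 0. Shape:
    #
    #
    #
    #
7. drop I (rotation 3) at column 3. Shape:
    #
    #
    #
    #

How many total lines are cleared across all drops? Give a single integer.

Answer: 2

Derivation:
Drop 1: O rot3 at col 0 lands with bottom-row=0; cleared 0 line(s) (total 0); column heights now [2 2 0 0], max=2
Drop 2: Z rot1 at col 1 lands with bottom-row=2; cleared 0 line(s) (total 0); column heights now [2 4 5 0], max=5
Drop 3: T rot3 at col 1 lands with bottom-row=5; cleared 0 line(s) (total 0); column heights now [2 7 8 0], max=8
Drop 4: I rot2 at col 0 lands with bottom-row=8; cleared 1 line(s) (total 1); column heights now [2 7 8 0], max=8
Drop 5: Z rot3 at col 1 lands with bottom-row=7; cleared 0 line(s) (total 1); column heights now [2 9 10 0], max=10
Drop 6: I rot1 at col 0 lands with bottom-row=2; cleared 0 line(s) (total 1); column heights now [6 9 10 0], max=10
Drop 7: I rot3 at col 3 lands with bottom-row=0; cleared 1 line(s) (total 2); column heights now [5 8 9 3], max=9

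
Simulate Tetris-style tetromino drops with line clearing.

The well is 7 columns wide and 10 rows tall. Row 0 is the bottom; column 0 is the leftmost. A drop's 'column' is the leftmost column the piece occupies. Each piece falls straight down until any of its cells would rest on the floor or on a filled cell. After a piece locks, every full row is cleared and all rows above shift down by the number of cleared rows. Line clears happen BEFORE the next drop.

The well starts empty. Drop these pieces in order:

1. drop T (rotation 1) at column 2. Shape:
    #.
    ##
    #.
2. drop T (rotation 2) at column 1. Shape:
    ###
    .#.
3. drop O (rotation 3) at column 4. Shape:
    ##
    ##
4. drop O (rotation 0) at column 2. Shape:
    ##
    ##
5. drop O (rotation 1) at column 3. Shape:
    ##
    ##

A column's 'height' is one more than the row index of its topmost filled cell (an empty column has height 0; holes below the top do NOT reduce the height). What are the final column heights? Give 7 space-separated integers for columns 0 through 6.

Drop 1: T rot1 at col 2 lands with bottom-row=0; cleared 0 line(s) (total 0); column heights now [0 0 3 2 0 0 0], max=3
Drop 2: T rot2 at col 1 lands with bottom-row=3; cleared 0 line(s) (total 0); column heights now [0 5 5 5 0 0 0], max=5
Drop 3: O rot3 at col 4 lands with bottom-row=0; cleared 0 line(s) (total 0); column heights now [0 5 5 5 2 2 0], max=5
Drop 4: O rot0 at col 2 lands with bottom-row=5; cleared 0 line(s) (total 0); column heights now [0 5 7 7 2 2 0], max=7
Drop 5: O rot1 at col 3 lands with bottom-row=7; cleared 0 line(s) (total 0); column heights now [0 5 7 9 9 2 0], max=9

Answer: 0 5 7 9 9 2 0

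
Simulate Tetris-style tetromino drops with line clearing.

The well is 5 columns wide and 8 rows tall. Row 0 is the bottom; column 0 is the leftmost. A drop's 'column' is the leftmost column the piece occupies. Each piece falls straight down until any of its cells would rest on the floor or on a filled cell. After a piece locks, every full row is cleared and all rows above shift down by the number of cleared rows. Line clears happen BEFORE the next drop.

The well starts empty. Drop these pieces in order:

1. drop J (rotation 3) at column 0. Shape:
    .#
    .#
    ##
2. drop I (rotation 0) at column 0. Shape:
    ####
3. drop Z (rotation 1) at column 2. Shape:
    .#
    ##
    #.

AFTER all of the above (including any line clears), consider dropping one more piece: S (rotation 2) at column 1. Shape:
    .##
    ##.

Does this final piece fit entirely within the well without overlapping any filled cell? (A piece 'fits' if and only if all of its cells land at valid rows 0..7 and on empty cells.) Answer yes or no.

Answer: yes

Derivation:
Drop 1: J rot3 at col 0 lands with bottom-row=0; cleared 0 line(s) (total 0); column heights now [1 3 0 0 0], max=3
Drop 2: I rot0 at col 0 lands with bottom-row=3; cleared 0 line(s) (total 0); column heights now [4 4 4 4 0], max=4
Drop 3: Z rot1 at col 2 lands with bottom-row=4; cleared 0 line(s) (total 0); column heights now [4 4 6 7 0], max=7
Test piece S rot2 at col 1 (width 3): heights before test = [4 4 6 7 0]; fits = True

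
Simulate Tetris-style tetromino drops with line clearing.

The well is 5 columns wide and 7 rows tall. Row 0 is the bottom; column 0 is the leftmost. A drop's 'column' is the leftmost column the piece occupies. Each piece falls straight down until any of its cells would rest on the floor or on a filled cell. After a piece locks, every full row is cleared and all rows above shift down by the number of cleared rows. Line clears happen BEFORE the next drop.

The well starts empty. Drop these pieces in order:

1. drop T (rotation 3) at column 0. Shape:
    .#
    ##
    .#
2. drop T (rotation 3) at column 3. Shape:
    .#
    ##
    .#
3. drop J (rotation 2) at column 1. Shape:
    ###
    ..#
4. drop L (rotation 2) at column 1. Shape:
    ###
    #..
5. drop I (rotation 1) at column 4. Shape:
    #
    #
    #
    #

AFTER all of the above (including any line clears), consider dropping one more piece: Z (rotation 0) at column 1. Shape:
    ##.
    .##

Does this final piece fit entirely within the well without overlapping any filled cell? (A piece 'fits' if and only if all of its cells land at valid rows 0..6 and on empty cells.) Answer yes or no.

Drop 1: T rot3 at col 0 lands with bottom-row=0; cleared 0 line(s) (total 0); column heights now [2 3 0 0 0], max=3
Drop 2: T rot3 at col 3 lands with bottom-row=0; cleared 0 line(s) (total 0); column heights now [2 3 0 2 3], max=3
Drop 3: J rot2 at col 1 lands with bottom-row=2; cleared 0 line(s) (total 0); column heights now [2 4 4 4 3], max=4
Drop 4: L rot2 at col 1 lands with bottom-row=4; cleared 0 line(s) (total 0); column heights now [2 6 6 6 3], max=6
Drop 5: I rot1 at col 4 lands with bottom-row=3; cleared 0 line(s) (total 0); column heights now [2 6 6 6 7], max=7
Test piece Z rot0 at col 1 (width 3): heights before test = [2 6 6 6 7]; fits = False

Answer: no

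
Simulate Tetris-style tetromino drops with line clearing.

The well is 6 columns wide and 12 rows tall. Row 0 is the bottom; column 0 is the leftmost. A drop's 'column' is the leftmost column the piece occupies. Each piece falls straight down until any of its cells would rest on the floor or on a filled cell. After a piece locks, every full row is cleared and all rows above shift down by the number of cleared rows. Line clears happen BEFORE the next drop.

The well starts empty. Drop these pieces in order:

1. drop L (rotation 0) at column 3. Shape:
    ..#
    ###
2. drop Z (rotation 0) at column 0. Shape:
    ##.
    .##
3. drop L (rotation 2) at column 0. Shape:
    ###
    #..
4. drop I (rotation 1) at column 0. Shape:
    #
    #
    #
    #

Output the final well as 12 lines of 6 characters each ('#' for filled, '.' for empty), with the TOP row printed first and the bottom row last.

Answer: ......
......
......
......
#.....
#.....
#.....
#.....
###...
#.....
##...#
.#####

Derivation:
Drop 1: L rot0 at col 3 lands with bottom-row=0; cleared 0 line(s) (total 0); column heights now [0 0 0 1 1 2], max=2
Drop 2: Z rot0 at col 0 lands with bottom-row=0; cleared 0 line(s) (total 0); column heights now [2 2 1 1 1 2], max=2
Drop 3: L rot2 at col 0 lands with bottom-row=2; cleared 0 line(s) (total 0); column heights now [4 4 4 1 1 2], max=4
Drop 4: I rot1 at col 0 lands with bottom-row=4; cleared 0 line(s) (total 0); column heights now [8 4 4 1 1 2], max=8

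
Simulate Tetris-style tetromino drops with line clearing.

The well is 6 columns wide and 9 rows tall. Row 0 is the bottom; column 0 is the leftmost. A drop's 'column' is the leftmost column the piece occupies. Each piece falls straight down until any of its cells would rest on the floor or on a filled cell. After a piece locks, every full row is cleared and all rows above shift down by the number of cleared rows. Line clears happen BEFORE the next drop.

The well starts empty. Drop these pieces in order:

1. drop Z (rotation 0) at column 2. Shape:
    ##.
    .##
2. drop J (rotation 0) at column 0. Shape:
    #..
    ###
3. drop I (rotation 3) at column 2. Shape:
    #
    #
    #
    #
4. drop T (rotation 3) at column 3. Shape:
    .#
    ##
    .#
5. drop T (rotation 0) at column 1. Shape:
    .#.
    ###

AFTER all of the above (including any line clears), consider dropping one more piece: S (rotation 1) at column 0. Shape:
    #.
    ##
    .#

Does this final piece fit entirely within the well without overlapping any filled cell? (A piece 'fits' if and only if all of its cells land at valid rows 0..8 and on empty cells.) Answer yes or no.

Answer: no

Derivation:
Drop 1: Z rot0 at col 2 lands with bottom-row=0; cleared 0 line(s) (total 0); column heights now [0 0 2 2 1 0], max=2
Drop 2: J rot0 at col 0 lands with bottom-row=2; cleared 0 line(s) (total 0); column heights now [4 3 3 2 1 0], max=4
Drop 3: I rot3 at col 2 lands with bottom-row=3; cleared 0 line(s) (total 0); column heights now [4 3 7 2 1 0], max=7
Drop 4: T rot3 at col 3 lands with bottom-row=1; cleared 0 line(s) (total 0); column heights now [4 3 7 3 4 0], max=7
Drop 5: T rot0 at col 1 lands with bottom-row=7; cleared 0 line(s) (total 0); column heights now [4 8 9 8 4 0], max=9
Test piece S rot1 at col 0 (width 2): heights before test = [4 8 9 8 4 0]; fits = False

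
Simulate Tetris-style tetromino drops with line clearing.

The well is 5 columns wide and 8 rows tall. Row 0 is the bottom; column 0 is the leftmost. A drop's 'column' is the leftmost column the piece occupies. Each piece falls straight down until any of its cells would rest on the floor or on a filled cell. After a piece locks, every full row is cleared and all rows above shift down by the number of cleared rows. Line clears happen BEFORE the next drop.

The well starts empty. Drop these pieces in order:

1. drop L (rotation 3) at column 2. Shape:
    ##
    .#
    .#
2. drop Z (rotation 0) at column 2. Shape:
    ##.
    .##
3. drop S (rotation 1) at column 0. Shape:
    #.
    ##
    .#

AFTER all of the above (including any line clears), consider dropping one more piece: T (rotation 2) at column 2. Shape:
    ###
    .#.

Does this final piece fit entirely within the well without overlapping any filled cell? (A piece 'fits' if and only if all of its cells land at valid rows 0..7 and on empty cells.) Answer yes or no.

Answer: yes

Derivation:
Drop 1: L rot3 at col 2 lands with bottom-row=0; cleared 0 line(s) (total 0); column heights now [0 0 3 3 0], max=3
Drop 2: Z rot0 at col 2 lands with bottom-row=3; cleared 0 line(s) (total 0); column heights now [0 0 5 5 4], max=5
Drop 3: S rot1 at col 0 lands with bottom-row=0; cleared 0 line(s) (total 0); column heights now [3 2 5 5 4], max=5
Test piece T rot2 at col 2 (width 3): heights before test = [3 2 5 5 4]; fits = True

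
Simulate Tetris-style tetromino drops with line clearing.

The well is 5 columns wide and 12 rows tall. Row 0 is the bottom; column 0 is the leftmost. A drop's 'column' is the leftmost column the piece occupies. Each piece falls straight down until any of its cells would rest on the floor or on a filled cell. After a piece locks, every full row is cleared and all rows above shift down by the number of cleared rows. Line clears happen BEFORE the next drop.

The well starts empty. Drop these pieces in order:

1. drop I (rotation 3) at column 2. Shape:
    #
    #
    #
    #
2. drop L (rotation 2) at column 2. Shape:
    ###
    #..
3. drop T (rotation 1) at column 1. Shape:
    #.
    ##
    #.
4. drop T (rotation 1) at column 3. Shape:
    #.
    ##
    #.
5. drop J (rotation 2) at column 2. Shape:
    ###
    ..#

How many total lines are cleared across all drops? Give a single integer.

Drop 1: I rot3 at col 2 lands with bottom-row=0; cleared 0 line(s) (total 0); column heights now [0 0 4 0 0], max=4
Drop 2: L rot2 at col 2 lands with bottom-row=4; cleared 0 line(s) (total 0); column heights now [0 0 6 6 6], max=6
Drop 3: T rot1 at col 1 lands with bottom-row=5; cleared 0 line(s) (total 0); column heights now [0 8 7 6 6], max=8
Drop 4: T rot1 at col 3 lands with bottom-row=6; cleared 0 line(s) (total 0); column heights now [0 8 7 9 8], max=9
Drop 5: J rot2 at col 2 lands with bottom-row=8; cleared 0 line(s) (total 0); column heights now [0 8 10 10 10], max=10

Answer: 0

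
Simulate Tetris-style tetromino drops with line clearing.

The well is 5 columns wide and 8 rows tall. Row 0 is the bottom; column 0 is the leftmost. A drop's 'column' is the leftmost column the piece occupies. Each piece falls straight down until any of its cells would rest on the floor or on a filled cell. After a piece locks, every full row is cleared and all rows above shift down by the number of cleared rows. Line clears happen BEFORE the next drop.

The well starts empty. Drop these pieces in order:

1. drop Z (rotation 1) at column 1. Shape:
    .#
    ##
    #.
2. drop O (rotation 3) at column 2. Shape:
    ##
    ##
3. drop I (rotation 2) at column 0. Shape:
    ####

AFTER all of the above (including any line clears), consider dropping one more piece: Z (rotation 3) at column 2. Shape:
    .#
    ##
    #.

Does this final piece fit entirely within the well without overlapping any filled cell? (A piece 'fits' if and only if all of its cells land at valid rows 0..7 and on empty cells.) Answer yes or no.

Drop 1: Z rot1 at col 1 lands with bottom-row=0; cleared 0 line(s) (total 0); column heights now [0 2 3 0 0], max=3
Drop 2: O rot3 at col 2 lands with bottom-row=3; cleared 0 line(s) (total 0); column heights now [0 2 5 5 0], max=5
Drop 3: I rot2 at col 0 lands with bottom-row=5; cleared 0 line(s) (total 0); column heights now [6 6 6 6 0], max=6
Test piece Z rot3 at col 2 (width 2): heights before test = [6 6 6 6 0]; fits = False

Answer: no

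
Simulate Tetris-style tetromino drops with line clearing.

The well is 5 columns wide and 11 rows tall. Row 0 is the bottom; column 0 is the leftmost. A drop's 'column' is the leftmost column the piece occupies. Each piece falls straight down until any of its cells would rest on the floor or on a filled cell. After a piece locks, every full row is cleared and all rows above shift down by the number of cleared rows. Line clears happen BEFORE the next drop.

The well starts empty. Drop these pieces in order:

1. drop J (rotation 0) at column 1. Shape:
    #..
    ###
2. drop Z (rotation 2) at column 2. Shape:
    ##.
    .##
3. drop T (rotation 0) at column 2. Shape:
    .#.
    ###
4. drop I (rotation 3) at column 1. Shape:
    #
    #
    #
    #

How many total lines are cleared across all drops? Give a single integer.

Drop 1: J rot0 at col 1 lands with bottom-row=0; cleared 0 line(s) (total 0); column heights now [0 2 1 1 0], max=2
Drop 2: Z rot2 at col 2 lands with bottom-row=1; cleared 0 line(s) (total 0); column heights now [0 2 3 3 2], max=3
Drop 3: T rot0 at col 2 lands with bottom-row=3; cleared 0 line(s) (total 0); column heights now [0 2 4 5 4], max=5
Drop 4: I rot3 at col 1 lands with bottom-row=2; cleared 0 line(s) (total 0); column heights now [0 6 4 5 4], max=6

Answer: 0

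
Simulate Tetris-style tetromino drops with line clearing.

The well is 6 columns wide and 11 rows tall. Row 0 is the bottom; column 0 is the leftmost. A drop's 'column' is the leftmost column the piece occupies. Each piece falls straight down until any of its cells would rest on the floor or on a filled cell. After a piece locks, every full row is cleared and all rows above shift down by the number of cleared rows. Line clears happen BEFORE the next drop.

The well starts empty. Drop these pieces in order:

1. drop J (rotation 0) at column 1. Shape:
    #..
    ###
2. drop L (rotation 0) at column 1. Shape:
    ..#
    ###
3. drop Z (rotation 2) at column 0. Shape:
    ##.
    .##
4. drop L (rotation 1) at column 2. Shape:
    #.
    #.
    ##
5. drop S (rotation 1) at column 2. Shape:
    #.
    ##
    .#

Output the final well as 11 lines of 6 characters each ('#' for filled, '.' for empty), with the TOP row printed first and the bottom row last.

Drop 1: J rot0 at col 1 lands with bottom-row=0; cleared 0 line(s) (total 0); column heights now [0 2 1 1 0 0], max=2
Drop 2: L rot0 at col 1 lands with bottom-row=2; cleared 0 line(s) (total 0); column heights now [0 3 3 4 0 0], max=4
Drop 3: Z rot2 at col 0 lands with bottom-row=3; cleared 0 line(s) (total 0); column heights now [5 5 4 4 0 0], max=5
Drop 4: L rot1 at col 2 lands with bottom-row=4; cleared 0 line(s) (total 0); column heights now [5 5 7 5 0 0], max=7
Drop 5: S rot1 at col 2 lands with bottom-row=6; cleared 0 line(s) (total 0); column heights now [5 5 9 8 0 0], max=9

Answer: ......
......
..#...
..##..
..##..
..#...
####..
.###..
.###..
.#....
.###..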